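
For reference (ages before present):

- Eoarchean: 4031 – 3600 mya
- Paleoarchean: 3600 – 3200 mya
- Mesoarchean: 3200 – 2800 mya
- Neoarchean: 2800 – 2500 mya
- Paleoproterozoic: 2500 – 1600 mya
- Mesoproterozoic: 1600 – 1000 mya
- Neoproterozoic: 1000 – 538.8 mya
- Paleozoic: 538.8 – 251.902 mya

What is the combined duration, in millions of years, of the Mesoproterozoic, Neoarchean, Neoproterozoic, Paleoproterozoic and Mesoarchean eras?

Each duration: Mesoproterozoic = 600; Neoarchean = 300; Neoproterozoic = 461.2; Paleoproterozoic = 900; Mesoarchean = 400.
Sum: 600 + 300 + 461.2 + 900 + 400 = 2661.2 Myr.

2661.2 million years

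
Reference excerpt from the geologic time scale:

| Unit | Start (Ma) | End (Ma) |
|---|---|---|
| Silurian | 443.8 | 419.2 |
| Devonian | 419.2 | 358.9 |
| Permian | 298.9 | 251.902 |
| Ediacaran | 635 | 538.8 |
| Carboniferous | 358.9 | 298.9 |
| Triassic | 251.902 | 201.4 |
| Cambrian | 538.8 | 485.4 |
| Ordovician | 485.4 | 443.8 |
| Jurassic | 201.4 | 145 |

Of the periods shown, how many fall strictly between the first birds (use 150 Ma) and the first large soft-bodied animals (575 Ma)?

7

575 Ma sits inside the Ediacaran (635–538.8) and 150 Ma inside the Jurassic (201.4–145); neither of those is wholly between the two dates.
The listed periods lying completely between them are Cambrian, Ordovician, Silurian, Devonian, Carboniferous, Permian, Triassic — 7 in all.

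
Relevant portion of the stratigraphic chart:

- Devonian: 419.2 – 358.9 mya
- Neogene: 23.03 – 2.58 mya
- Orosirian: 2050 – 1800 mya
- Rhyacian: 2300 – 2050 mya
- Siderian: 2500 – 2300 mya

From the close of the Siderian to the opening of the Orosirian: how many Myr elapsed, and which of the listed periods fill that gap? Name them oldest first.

End of Siderian = 2300 Ma; start of Orosirian = 2050 Ma.
Gap = 2300 − 2050 = 250 Myr.
Periods wholly inside 2300–2050 Ma: Rhyacian (2300–2050).

250 million years; Rhyacian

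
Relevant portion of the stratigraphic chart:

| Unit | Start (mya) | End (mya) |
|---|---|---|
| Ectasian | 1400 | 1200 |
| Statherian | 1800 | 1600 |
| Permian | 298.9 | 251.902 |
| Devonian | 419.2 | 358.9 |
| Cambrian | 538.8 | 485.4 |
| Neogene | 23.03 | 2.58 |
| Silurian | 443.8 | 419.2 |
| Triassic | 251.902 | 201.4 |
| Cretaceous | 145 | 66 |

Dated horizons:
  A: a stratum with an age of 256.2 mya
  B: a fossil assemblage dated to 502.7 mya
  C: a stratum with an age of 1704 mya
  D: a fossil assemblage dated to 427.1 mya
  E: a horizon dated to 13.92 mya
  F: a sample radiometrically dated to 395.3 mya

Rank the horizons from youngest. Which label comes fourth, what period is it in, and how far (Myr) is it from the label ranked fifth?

D, in the Silurian; 75.6 million years to B

Smaller Ma means younger, so youngest first: E 13.92 < A 256.2 < F 395.3 < D 427.1 < B 502.7 < C 1704.
Counting 4 along gives D (427.1 Ma); the excerpt puts that inside the Silurian, 443.8–419.2 Ma.
Next in line is B (502.7 Ma), and 502.7 − 427.1 = 75.6 Myr.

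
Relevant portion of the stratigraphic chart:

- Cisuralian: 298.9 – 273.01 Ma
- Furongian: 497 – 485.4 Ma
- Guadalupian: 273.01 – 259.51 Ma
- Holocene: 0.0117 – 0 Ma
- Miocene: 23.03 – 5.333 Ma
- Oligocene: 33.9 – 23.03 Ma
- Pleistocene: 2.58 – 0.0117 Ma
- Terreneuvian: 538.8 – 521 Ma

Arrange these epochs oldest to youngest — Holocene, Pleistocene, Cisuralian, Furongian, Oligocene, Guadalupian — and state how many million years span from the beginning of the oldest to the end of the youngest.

Start ages (Ma): Furongian 497, Cisuralian 298.9, Guadalupian 273.01, Oligocene 33.9, Pleistocene 2.58, Holocene 0.0117.
Ordered oldest to youngest: Furongian, Cisuralian, Guadalupian, Oligocene, Pleistocene, Holocene.
Span = 497 − 0 = 497 Myr.

Furongian → Cisuralian → Guadalupian → Oligocene → Pleistocene → Holocene; total span 497 Myr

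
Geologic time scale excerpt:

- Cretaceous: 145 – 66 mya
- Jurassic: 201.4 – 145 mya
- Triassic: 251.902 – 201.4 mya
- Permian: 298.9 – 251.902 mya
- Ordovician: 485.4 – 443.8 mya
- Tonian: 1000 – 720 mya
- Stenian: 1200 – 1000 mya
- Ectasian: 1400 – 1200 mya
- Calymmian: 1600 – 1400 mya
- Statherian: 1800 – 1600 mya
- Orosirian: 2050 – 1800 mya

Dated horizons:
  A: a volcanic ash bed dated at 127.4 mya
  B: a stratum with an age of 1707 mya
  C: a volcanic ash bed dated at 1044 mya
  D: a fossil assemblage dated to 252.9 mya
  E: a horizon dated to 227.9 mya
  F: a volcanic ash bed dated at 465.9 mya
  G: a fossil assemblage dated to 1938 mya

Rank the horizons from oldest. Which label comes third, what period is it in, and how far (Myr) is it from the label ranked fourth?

C, in the Stenian; 578.1 million years to F

Sorted oldest-first by Ma: G (1938), B (1707), C (1044), F (465.9), D (252.9), E (227.9), A (127.4).
The third oldest is C at 1044 Ma, which lies in 1200–1000 Ma: the Stenian.
The fourth oldest is F at 465.9 Ma; separation = |1044 − 465.9| = 578.1 Myr.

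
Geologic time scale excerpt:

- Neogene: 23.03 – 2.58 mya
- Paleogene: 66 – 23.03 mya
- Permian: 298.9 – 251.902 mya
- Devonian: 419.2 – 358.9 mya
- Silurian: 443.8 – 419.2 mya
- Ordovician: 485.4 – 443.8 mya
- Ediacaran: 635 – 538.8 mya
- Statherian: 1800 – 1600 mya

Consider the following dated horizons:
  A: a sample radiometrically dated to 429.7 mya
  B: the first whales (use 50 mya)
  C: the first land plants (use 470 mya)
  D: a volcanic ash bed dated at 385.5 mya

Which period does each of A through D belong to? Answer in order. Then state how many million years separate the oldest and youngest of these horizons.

Match each age against the start–end ranges in the excerpt: A = 429.7 Ma → Silurian (443.8–419.2); B = 50 Ma → Paleogene (66–23.03); C = 470 Ma → Ordovician (485.4–443.8); D = 385.5 Ma → Devonian (419.2–358.9).
The largest age is 470 Ma and the smallest is 50 Ma; their difference is 420 Myr.

A — Silurian; B — Paleogene; C — Ordovician; D — Devonian; span 420 million years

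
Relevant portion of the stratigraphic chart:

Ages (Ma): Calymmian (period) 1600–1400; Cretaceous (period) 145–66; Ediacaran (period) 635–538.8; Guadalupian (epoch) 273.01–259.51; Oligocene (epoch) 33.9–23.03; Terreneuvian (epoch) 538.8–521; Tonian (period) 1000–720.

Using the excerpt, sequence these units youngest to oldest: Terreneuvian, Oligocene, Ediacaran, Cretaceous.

Oligocene, Cretaceous, Terreneuvian, Ediacaran

Read off each span (Ma): Terreneuvian 538.8–521; Oligocene 33.9–23.03; Ediacaran 635–538.8; Cretaceous 145–66.
Larger Ma is older, so oldest→youngest is Ediacaran, Terreneuvian, Cretaceous, Oligocene; reverse it for youngest→oldest.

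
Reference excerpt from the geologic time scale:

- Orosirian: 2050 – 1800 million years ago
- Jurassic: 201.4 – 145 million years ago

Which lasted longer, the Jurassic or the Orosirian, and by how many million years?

Jurassic: 201.4 − 145 = 56.4 Myr.
Orosirian: 2050 − 1800 = 250 Myr.
Difference: 250 − 56.4 = 193.6 Myr, so the Orosirian was longer.

Orosirian, by 193.6 million years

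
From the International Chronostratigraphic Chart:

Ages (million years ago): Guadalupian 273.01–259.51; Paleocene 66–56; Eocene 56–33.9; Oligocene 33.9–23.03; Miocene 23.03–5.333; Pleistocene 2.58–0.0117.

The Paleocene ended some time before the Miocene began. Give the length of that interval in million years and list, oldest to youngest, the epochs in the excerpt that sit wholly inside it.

End of Paleocene = 56 Ma; start of Miocene = 23.03 Ma.
Gap = 56 − 23.03 = 32.97 Myr.
Epochs wholly inside 56–23.03 Ma: Eocene (56–33.9), Oligocene (33.9–23.03).

32.97 million years; Eocene, Oligocene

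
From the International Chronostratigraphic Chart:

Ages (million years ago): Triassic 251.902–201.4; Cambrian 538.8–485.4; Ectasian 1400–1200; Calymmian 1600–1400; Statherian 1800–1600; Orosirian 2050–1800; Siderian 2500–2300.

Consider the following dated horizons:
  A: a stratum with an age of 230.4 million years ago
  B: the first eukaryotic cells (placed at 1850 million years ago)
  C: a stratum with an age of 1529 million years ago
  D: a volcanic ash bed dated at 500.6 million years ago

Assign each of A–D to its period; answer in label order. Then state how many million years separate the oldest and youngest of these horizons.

Match each age against the start–end ranges in the excerpt: A = 230.4 Ma → Triassic (251.902–201.4); B = 1850 Ma → Orosirian (2050–1800); C = 1529 Ma → Calymmian (1600–1400); D = 500.6 Ma → Cambrian (538.8–485.4).
The largest age is 1850 Ma and the smallest is 230.4 Ma; their difference is 1619.6 Myr.

A — Triassic; B — Orosirian; C — Calymmian; D — Cambrian; span 1619.6 million years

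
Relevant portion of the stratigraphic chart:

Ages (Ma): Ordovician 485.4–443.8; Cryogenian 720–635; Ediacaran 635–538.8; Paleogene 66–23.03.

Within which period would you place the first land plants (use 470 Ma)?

470 Ma lies between 485.4 and 443.8 Ma, so it falls in the Ordovician.

Ordovician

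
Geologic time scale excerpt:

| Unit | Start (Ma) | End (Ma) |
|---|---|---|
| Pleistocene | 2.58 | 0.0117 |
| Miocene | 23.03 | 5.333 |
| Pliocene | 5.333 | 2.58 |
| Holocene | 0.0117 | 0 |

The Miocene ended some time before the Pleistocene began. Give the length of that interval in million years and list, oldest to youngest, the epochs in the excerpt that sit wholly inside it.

End of Miocene = 5.333 Ma; start of Pleistocene = 2.58 Ma.
Gap = 5.333 − 2.58 = 2.753 Myr.
Epochs wholly inside 5.333–2.58 Ma: Pliocene (5.333–2.58).

2.753 million years; Pliocene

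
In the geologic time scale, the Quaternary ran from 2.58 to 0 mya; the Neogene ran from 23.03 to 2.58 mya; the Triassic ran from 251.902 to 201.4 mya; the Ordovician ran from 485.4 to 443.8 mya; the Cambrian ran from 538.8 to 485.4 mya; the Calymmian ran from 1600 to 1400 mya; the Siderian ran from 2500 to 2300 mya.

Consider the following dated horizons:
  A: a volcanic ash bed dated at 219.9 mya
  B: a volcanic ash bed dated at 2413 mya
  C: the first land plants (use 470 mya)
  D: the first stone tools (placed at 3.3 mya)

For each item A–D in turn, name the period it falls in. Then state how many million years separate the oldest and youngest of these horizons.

A: 219.9 Ma lies in 251.902–201.4 Ma, so Triassic.
B: 2413 Ma lies in 2500–2300 Ma, so Siderian.
C: 470 Ma lies in 485.4–443.8 Ma, so Ordovician.
D: 3.3 Ma lies in 23.03–2.58 Ma, so Neogene.
Oldest = 2413 Ma, youngest = 3.3 Ma → span 2409.7 Myr.

A — Triassic; B — Siderian; C — Ordovician; D — Neogene; span 2409.7 million years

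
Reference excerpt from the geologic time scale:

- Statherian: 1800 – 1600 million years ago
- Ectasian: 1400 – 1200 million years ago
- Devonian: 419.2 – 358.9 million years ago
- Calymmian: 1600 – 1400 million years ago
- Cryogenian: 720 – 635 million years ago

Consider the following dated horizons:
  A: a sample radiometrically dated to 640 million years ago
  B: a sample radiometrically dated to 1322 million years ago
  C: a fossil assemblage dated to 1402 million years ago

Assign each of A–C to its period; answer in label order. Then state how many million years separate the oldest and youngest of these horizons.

A — Cryogenian; B — Ectasian; C — Calymmian; span 762 million years

A: 640 Ma lies in 720–635 Ma, so Cryogenian.
B: 1322 Ma lies in 1400–1200 Ma, so Ectasian.
C: 1402 Ma lies in 1600–1400 Ma, so Calymmian.
Oldest = 1402 Ma, youngest = 640 Ma → span 762 Myr.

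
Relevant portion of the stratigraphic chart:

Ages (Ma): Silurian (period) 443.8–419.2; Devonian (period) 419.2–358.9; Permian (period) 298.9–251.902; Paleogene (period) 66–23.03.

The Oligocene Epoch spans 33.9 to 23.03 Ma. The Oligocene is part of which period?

Paleogene

The Oligocene (33.9–23.03 Ma) lies entirely within 66–23.03 Ma, the Paleogene Period.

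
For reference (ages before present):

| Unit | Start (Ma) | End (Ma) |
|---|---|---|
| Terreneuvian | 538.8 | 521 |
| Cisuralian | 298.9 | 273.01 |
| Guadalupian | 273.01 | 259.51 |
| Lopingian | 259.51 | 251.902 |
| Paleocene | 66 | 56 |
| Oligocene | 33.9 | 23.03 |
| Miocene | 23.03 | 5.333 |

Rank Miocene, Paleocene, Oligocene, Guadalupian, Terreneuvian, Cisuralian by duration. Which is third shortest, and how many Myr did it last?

Guadalupian, 13.5 million years

Durations: Miocene 17.697; Paleocene 10; Oligocene 10.87; Guadalupian 13.5; Terreneuvian 17.8; Cisuralian 25.89 Myr.
Sorted shortest-first: Paleocene (10), Oligocene (10.87), Guadalupian (13.5), Miocene (17.697), Terreneuvian (17.8), Cisuralian (25.89).
The third shortest is Guadalupian at 13.5 Myr.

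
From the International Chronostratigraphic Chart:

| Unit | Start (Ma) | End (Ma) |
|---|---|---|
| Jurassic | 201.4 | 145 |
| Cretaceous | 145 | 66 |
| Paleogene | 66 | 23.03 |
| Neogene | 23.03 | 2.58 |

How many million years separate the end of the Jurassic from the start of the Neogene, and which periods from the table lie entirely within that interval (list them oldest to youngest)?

121.97 million years; Cretaceous, Paleogene

End of Jurassic = 145 Ma; start of Neogene = 23.03 Ma.
Gap = 145 − 23.03 = 121.97 Myr.
Periods wholly inside 145–23.03 Ma: Cretaceous (145–66), Paleogene (66–23.03).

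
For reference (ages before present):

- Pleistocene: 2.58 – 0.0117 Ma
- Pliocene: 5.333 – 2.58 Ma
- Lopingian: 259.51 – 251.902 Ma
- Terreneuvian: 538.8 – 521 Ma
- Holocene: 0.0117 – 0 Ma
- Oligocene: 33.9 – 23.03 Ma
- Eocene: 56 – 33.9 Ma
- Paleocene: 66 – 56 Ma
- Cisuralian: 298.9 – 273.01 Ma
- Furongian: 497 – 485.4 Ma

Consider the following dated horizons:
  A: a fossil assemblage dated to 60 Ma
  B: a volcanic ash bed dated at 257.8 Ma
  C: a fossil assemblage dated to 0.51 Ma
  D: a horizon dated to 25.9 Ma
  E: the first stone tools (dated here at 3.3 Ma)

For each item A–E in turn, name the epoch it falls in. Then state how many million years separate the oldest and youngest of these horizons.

A — Paleocene; B — Lopingian; C — Pleistocene; D — Oligocene; E — Pliocene; span 257.29 million years

A: 60 Ma lies in 66–56 Ma, so Paleocene.
B: 257.8 Ma lies in 259.51–251.902 Ma, so Lopingian.
C: 0.51 Ma lies in 2.58–0.0117 Ma, so Pleistocene.
D: 25.9 Ma lies in 33.9–23.03 Ma, so Oligocene.
E: 3.3 Ma lies in 5.333–2.58 Ma, so Pliocene.
Oldest = 257.8 Ma, youngest = 0.51 Ma → span 257.29 Myr.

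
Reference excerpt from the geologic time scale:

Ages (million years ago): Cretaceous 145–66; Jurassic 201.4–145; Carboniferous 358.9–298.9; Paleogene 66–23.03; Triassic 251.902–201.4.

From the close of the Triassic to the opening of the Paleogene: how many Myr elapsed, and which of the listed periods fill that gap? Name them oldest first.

135.4 million years; Jurassic, Cretaceous

The Triassic closes at 201.4 Ma and the Paleogene opens at 66 Ma, so the interval is 201.4 − 66 = 135.4 Myr.
A period fits inside if it starts at or after 201.4 Ma and ends at or before 66 Ma; oldest first that gives Jurassic, Cretaceous.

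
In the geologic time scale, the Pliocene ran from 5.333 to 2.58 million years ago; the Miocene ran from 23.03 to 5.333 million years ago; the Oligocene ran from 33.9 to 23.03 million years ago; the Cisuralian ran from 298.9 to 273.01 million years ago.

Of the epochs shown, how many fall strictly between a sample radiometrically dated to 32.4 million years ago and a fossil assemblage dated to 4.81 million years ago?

The older date is 32.4 Ma and the younger is 4.81 Ma.
Epochs with start < 32.4 and end > 4.81 Ma: Miocene (23.03–5.333).
That is 1 complete epoch.

1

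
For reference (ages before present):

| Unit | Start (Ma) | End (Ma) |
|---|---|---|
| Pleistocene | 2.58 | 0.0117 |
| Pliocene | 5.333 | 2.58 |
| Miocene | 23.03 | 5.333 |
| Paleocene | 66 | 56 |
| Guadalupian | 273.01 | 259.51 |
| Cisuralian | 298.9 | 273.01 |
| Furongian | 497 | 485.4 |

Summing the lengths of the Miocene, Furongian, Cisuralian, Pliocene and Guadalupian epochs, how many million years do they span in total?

Duration is start − end for each: (23.03 − 5.333) + (497 − 485.4) + (298.9 − 273.01) + (5.333 − 2.58) + (273.01 − 259.51).
That is 17.697 + 11.6 + 25.89 + 2.753 + 13.5, which totals 71.44 million years.

71.44 million years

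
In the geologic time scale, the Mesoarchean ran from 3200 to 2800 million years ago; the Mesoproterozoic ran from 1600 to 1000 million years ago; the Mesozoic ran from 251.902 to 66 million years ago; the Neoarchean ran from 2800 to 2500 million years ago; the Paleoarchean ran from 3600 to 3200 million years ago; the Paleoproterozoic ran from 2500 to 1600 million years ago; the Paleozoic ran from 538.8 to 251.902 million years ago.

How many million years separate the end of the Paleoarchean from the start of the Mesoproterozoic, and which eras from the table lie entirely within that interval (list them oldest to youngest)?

End of Paleoarchean = 3200 Ma; start of Mesoproterozoic = 1600 Ma.
Gap = 3200 − 1600 = 1600 Myr.
Eras wholly inside 3200–1600 Ma: Mesoarchean (3200–2800), Neoarchean (2800–2500), Paleoproterozoic (2500–1600).

1600 million years; Mesoarchean, Neoarchean, Paleoproterozoic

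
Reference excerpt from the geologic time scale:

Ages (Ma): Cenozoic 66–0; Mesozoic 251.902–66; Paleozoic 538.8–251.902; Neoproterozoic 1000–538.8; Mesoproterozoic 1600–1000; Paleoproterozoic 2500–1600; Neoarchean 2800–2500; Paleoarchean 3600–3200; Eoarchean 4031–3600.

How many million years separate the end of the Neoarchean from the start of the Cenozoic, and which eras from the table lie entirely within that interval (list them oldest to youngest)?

The Neoarchean closes at 2500 Ma and the Cenozoic opens at 66 Ma, so the interval is 2500 − 66 = 2434 Myr.
An era fits inside if it starts at or after 2500 Ma and ends at or before 66 Ma; oldest first that gives Paleoproterozoic, Mesoproterozoic, Neoproterozoic, Paleozoic, Mesozoic.

2434 million years; Paleoproterozoic, Mesoproterozoic, Neoproterozoic, Paleozoic, Mesozoic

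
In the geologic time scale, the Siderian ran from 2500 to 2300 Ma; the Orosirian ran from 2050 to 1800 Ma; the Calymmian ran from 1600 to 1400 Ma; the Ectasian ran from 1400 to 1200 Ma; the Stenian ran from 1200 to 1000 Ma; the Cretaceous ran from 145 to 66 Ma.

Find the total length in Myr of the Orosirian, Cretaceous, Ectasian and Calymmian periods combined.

Duration is start − end for each: (2050 − 1800) + (145 − 66) + (1400 − 1200) + (1600 − 1400).
That is 250 + 79 + 200 + 200, which totals 729 million years.

729 million years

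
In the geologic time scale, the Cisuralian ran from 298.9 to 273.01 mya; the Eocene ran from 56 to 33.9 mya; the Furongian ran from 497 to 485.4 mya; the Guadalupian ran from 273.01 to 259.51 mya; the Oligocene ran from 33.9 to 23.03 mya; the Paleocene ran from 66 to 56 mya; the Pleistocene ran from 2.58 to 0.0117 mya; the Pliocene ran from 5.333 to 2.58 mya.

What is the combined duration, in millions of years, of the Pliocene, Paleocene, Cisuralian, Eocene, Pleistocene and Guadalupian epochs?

Duration is start − end for each: (5.333 − 2.58) + (66 − 56) + (298.9 − 273.01) + (56 − 33.9) + (2.58 − 0.0117) + (273.01 − 259.51).
That is 2.753 + 10 + 25.89 + 22.1 + 2.5683 + 13.5, which totals 76.8113 million years.

76.8113 million years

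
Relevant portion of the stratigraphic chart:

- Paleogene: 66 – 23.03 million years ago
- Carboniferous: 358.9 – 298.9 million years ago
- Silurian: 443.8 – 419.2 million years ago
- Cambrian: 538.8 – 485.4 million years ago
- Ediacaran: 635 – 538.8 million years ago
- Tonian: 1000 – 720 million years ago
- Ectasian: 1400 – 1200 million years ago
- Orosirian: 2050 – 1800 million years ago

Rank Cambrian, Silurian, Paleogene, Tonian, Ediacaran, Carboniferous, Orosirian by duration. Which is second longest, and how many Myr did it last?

Orosirian, 250 million years

Start − end for each: Cambrian 538.8 − 485.4 = 53.4; Silurian 443.8 − 419.2 = 24.6; Paleogene 66 − 23.03 = 42.97; Tonian 1000 − 720 = 280; Ediacaran 635 − 538.8 = 96.2; Carboniferous 358.9 − 298.9 = 60; Orosirian 2050 − 1800 = 250.
Ranking these from longest: Tonian > Orosirian > Ediacaran > Carboniferous > Cambrian > Paleogene > Silurian.
Position 2 in that ranking is Orosirian, which lasted 250 Myr.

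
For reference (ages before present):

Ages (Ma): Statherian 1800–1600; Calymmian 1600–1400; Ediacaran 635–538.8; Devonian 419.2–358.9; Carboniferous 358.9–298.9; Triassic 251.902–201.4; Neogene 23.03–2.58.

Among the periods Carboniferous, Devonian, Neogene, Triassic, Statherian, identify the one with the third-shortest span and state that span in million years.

Carboniferous, 60 million years

Durations: Carboniferous 60; Devonian 60.3; Neogene 20.45; Triassic 50.502; Statherian 200 Myr.
Sorted shortest-first: Neogene (20.45), Triassic (50.502), Carboniferous (60), Devonian (60.3), Statherian (200).
The third shortest is Carboniferous at 60 Myr.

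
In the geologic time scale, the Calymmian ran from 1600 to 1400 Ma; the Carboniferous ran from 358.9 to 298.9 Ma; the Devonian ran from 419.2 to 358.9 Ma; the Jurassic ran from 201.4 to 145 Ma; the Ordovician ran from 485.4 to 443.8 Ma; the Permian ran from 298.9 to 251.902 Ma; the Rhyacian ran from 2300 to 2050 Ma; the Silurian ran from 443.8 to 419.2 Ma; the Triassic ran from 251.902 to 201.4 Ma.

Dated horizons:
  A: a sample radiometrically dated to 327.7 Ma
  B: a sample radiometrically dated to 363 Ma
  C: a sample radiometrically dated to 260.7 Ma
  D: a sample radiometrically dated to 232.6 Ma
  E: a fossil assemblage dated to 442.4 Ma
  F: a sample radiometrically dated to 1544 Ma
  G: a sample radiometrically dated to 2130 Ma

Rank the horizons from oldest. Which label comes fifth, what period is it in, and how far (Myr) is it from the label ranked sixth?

A, in the Carboniferous; 67 million years to C

Sorted oldest-first by Ma: G (2130), F (1544), E (442.4), B (363), A (327.7), C (260.7), D (232.6).
The fifth oldest is A at 327.7 Ma, which lies in 358.9–298.9 Ma: the Carboniferous.
The sixth oldest is C at 260.7 Ma; separation = |327.7 − 260.7| = 67 Myr.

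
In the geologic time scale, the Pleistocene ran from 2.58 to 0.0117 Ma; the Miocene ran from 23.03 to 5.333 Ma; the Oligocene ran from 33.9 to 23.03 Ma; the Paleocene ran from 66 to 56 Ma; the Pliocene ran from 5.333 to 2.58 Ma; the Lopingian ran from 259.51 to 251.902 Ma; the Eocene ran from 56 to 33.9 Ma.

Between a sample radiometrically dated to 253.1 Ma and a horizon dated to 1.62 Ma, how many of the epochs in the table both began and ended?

253.1 Ma sits inside the Lopingian (259.51–251.902) and 1.62 Ma inside the Pleistocene (2.58–0.0117); neither of those is wholly between the two dates.
The listed epochs lying completely between them are Paleocene, Eocene, Oligocene, Miocene, Pliocene — 5 in all.

5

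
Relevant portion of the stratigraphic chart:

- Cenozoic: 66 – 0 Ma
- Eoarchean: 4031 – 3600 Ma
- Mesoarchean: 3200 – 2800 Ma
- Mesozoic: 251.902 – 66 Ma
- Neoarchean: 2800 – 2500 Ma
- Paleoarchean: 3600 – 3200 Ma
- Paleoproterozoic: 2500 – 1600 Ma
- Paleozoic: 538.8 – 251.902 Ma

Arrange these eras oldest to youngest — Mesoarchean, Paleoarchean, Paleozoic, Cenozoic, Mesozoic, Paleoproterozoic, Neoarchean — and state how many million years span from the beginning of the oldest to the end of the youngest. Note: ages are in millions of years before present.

Paleoarchean, Mesoarchean, Neoarchean, Paleoproterozoic, Paleozoic, Mesozoic, Cenozoic; total span 3600 Myr

Start ages (Ma): Paleoarchean 3600, Mesoarchean 3200, Neoarchean 2800, Paleoproterozoic 2500, Paleozoic 538.8, Mesozoic 251.902, Cenozoic 66.
Ordered oldest to youngest: Paleoarchean, Mesoarchean, Neoarchean, Paleoproterozoic, Paleozoic, Mesozoic, Cenozoic.
Span = 3600 − 0 = 3600 Myr.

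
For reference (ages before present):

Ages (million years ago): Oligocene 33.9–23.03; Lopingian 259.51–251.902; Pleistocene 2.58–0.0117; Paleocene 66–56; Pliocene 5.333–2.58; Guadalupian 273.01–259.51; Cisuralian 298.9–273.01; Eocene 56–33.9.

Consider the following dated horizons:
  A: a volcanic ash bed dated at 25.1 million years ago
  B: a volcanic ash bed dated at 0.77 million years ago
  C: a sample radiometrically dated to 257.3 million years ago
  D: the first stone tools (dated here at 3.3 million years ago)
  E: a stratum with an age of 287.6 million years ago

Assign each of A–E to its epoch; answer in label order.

A: 25.1 Ma lies in 33.9–23.03 Ma, so Oligocene.
B: 0.77 Ma lies in 2.58–0.0117 Ma, so Pleistocene.
C: 257.3 Ma lies in 259.51–251.902 Ma, so Lopingian.
D: 3.3 Ma lies in 5.333–2.58 Ma, so Pliocene.
E: 287.6 Ma lies in 298.9–273.01 Ma, so Cisuralian.

A — Oligocene; B — Pleistocene; C — Lopingian; D — Pliocene; E — Cisuralian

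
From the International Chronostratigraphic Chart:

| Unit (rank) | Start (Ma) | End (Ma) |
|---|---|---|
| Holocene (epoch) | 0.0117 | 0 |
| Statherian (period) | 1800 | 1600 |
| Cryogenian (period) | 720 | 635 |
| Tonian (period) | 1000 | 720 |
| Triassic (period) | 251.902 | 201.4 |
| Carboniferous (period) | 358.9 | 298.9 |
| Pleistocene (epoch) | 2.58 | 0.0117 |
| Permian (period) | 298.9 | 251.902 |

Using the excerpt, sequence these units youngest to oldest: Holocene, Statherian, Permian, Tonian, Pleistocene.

Holocene, Pleistocene, Permian, Tonian, Statherian

Sorting by start age (ascending Ma, since larger Ma = older): Holocene start 0.0117, Pleistocene start 2.58, Permian start 298.9, Tonian start 1000, Statherian start 1800.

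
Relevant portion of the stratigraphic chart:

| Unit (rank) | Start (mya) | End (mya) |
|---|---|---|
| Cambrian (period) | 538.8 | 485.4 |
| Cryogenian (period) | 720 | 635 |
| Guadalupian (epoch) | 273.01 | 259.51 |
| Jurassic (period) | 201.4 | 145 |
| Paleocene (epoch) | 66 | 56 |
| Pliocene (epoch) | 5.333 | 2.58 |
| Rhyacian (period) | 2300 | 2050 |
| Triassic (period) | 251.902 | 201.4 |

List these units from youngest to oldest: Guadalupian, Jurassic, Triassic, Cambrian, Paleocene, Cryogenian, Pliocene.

Pliocene, then Paleocene, then Jurassic, then Triassic, then Guadalupian, then Cambrian, then Cryogenian

The oldest of these is Cryogenian (starts 720 Ma) and the youngest is Pliocene (ends 2.58 Ma).
In between, by decreasing start age: Cambrian (538.8), Guadalupian (273.01), Triassic (251.902), Jurassic (201.4), Paleocene (66).
Listing youngest first means reversing that sequence.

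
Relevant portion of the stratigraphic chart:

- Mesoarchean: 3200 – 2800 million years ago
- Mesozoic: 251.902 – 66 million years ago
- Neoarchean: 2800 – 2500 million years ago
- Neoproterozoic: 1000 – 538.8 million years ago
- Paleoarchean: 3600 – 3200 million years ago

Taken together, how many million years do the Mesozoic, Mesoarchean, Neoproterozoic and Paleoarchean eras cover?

Duration is start − end for each: (251.902 − 66) + (3200 − 2800) + (1000 − 538.8) + (3600 − 3200).
That is 185.902 + 400 + 461.2 + 400, which totals 1447.102 million years.

1447.102 million years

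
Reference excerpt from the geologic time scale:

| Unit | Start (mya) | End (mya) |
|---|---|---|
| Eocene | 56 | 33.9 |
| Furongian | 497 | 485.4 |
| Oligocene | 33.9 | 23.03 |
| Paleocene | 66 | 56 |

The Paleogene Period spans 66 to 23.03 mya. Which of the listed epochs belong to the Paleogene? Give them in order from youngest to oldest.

Epochs with both bounds inside 66–23.03 Ma: Oligocene (33.9–23.03), Eocene (56–33.9), Paleocene (66–56).

Oligocene, Eocene, Paleocene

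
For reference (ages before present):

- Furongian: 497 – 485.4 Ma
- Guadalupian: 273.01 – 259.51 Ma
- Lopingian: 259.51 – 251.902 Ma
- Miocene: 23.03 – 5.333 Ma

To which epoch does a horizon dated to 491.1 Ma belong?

491.1 Ma lies between 497 and 485.4 Ma, so it falls in the Furongian.

Furongian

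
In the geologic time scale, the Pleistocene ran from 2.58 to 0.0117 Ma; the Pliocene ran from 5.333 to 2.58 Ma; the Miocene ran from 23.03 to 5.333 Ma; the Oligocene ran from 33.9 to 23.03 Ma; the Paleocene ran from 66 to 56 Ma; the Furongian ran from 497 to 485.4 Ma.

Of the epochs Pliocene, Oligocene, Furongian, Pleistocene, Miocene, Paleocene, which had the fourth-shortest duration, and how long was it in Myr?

Oligocene, 10.87 million years

Durations: Pliocene 2.753; Oligocene 10.87; Furongian 11.6; Pleistocene 2.5683; Miocene 17.697; Paleocene 10 Myr.
Sorted shortest-first: Pleistocene (2.5683), Pliocene (2.753), Paleocene (10), Oligocene (10.87), Furongian (11.6), Miocene (17.697).
The fourth shortest is Oligocene at 10.87 Myr.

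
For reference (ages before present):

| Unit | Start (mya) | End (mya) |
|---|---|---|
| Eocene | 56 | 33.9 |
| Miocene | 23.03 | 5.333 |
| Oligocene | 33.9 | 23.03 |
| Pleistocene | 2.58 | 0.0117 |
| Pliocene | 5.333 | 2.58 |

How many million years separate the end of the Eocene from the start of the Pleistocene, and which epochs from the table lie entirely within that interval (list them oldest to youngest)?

The Eocene closes at 33.9 Ma and the Pleistocene opens at 2.58 Ma, so the interval is 33.9 − 2.58 = 31.32 Myr.
An epoch fits inside if it starts at or after 33.9 Ma and ends at or before 2.58 Ma; oldest first that gives Oligocene, Miocene, Pliocene.

31.32 million years; Oligocene, Miocene, Pliocene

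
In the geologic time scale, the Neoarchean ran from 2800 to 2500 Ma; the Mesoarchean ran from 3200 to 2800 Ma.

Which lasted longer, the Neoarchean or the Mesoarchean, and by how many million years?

Mesoarchean, by 100 million years

Neoarchean: 2800 − 2500 = 300 Myr.
Mesoarchean: 3200 − 2800 = 400 Myr.
Difference: 400 − 300 = 100 Myr, so the Mesoarchean was longer.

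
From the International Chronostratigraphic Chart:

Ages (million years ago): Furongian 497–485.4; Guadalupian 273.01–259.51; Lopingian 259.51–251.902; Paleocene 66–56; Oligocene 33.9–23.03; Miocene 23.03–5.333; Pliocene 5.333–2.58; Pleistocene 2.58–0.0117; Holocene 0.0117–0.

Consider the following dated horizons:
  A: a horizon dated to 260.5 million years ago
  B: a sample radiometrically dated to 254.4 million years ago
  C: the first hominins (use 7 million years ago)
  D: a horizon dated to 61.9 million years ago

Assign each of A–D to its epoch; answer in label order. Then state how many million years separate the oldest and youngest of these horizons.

A — Guadalupian; B — Lopingian; C — Miocene; D — Paleocene; span 253.5 million years

A: 260.5 Ma lies in 273.01–259.51 Ma, so Guadalupian.
B: 254.4 Ma lies in 259.51–251.902 Ma, so Lopingian.
C: 7 Ma lies in 23.03–5.333 Ma, so Miocene.
D: 61.9 Ma lies in 66–56 Ma, so Paleocene.
Oldest = 260.5 Ma, youngest = 7 Ma → span 253.5 Myr.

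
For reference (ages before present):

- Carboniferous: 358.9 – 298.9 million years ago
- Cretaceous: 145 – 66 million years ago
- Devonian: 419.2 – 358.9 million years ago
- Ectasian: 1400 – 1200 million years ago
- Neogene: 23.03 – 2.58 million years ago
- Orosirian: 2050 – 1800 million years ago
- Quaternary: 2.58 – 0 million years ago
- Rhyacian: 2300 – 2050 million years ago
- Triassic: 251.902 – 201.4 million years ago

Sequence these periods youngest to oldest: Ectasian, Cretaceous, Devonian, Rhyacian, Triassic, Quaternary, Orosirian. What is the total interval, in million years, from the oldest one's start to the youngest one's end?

From the excerpt: Ectasian 1400–1200; Cretaceous 145–66; Devonian 419.2–358.9; Rhyacian 2300–2050; Triassic 251.902–201.4; Quaternary 2.58–0; Orosirian 2050–1800 (Ma).
Larger Ma is earlier, so the oldest is Rhyacian and the youngest is Quaternary; youngest to oldest: Quaternary, Cretaceous, Triassic, Devonian, Ectasian, Orosirian, Rhyacian.
Oldest start 2300 minus youngest end 0 gives 2300 Myr overall.

Quaternary, Cretaceous, Triassic, Devonian, Ectasian, Orosirian, Rhyacian; total span 2300 Myr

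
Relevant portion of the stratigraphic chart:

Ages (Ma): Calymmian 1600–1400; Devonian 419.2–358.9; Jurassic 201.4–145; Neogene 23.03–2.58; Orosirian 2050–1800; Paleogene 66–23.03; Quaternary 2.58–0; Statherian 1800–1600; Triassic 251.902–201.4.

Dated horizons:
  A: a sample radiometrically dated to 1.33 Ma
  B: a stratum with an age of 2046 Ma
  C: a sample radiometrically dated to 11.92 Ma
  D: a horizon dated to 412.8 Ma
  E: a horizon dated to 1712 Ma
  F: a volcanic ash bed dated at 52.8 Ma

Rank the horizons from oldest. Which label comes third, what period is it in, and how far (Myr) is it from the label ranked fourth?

D, in the Devonian; 360 million years to F

Sorted oldest-first by Ma: B (2046), E (1712), D (412.8), F (52.8), C (11.92), A (1.33).
The third oldest is D at 412.8 Ma, which lies in 419.2–358.9 Ma: the Devonian.
The fourth oldest is F at 52.8 Ma; separation = |412.8 − 52.8| = 360 Myr.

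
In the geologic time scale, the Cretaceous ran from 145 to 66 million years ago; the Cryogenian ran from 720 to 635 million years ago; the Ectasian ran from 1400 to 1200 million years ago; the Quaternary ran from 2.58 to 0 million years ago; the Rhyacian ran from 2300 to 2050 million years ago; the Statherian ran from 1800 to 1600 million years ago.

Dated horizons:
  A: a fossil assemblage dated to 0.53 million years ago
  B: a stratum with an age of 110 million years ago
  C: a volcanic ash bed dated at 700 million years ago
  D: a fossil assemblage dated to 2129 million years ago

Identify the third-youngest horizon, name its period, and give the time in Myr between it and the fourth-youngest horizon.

Smaller Ma means younger, so youngest first: A 0.53 < B 110 < C 700 < D 2129.
Counting 3 along gives C (700 Ma); the excerpt puts that inside the Cryogenian, 720–635 Ma.
Next in line is D (2129 Ma), and 2129 − 700 = 1429 Myr.

C, in the Cryogenian; 1429 million years to D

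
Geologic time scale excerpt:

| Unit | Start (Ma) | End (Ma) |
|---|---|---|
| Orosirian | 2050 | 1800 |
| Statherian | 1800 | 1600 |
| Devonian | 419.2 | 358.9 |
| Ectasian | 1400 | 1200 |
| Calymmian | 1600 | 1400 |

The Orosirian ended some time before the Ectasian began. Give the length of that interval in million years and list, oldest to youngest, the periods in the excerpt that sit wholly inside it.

400 million years; Statherian, Calymmian

The Orosirian closes at 1800 Ma and the Ectasian opens at 1400 Ma, so the interval is 1800 − 1400 = 400 Myr.
A period fits inside if it starts at or after 1800 Ma and ends at or before 1400 Ma; oldest first that gives Statherian, Calymmian.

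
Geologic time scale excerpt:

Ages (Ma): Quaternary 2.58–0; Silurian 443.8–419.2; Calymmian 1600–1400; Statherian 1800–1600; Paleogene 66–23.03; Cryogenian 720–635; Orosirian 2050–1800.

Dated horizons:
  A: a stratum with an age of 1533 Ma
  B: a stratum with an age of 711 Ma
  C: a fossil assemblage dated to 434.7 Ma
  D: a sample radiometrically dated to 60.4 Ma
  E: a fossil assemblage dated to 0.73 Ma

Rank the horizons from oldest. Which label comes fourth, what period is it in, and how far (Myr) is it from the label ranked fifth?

D, in the Paleogene; 59.67 million years to E

Larger Ma means older, so oldest first: A 1533 > B 711 > C 434.7 > D 60.4 > E 0.73.
Counting 4 along gives D (60.4 Ma); the excerpt puts that inside the Paleogene, 66–23.03 Ma.
Next in line is E (0.73 Ma), and 60.4 − 0.73 = 59.67 Myr.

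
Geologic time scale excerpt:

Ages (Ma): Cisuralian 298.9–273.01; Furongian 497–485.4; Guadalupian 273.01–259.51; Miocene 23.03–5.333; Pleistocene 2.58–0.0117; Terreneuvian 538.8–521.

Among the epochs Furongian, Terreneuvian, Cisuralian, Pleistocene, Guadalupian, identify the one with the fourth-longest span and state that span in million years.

Durations: Furongian 11.6; Terreneuvian 17.8; Cisuralian 25.89; Pleistocene 2.5683; Guadalupian 13.5 Myr.
Sorted longest-first: Cisuralian (25.89), Terreneuvian (17.8), Guadalupian (13.5), Furongian (11.6), Pleistocene (2.5683).
The fourth longest is Furongian at 11.6 Myr.

Furongian, 11.6 million years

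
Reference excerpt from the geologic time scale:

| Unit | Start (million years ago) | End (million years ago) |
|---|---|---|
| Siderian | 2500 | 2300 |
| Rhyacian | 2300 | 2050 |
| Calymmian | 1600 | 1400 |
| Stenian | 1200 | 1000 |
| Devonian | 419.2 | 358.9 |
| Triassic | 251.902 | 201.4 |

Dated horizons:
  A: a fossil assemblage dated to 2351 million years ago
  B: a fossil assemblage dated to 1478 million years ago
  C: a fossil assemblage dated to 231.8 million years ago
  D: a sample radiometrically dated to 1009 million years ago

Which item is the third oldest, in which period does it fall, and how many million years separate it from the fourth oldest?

D, in the Stenian; 777.2 million years to C

Sorted oldest-first by Ma: A (2351), B (1478), D (1009), C (231.8).
The third oldest is D at 1009 Ma, which lies in 1200–1000 Ma: the Stenian.
The fourth oldest is C at 231.8 Ma; separation = |1009 − 231.8| = 777.2 Myr.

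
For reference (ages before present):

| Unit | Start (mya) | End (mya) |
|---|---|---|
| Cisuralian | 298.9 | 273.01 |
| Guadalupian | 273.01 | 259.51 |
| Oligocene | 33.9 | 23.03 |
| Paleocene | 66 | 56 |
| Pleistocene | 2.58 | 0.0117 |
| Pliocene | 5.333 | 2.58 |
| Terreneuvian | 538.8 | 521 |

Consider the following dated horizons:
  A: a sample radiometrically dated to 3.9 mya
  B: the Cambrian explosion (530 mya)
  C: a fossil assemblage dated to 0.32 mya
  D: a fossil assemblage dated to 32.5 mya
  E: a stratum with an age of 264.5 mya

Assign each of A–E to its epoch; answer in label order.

Match each age against the start–end ranges in the excerpt: A = 3.9 Ma → Pliocene (5.333–2.58); B = 530 Ma → Terreneuvian (538.8–521); C = 0.32 Ma → Pleistocene (2.58–0.0117); D = 32.5 Ma → Oligocene (33.9–23.03); E = 264.5 Ma → Guadalupian (273.01–259.51).

A — Pliocene; B — Terreneuvian; C — Pleistocene; D — Oligocene; E — Guadalupian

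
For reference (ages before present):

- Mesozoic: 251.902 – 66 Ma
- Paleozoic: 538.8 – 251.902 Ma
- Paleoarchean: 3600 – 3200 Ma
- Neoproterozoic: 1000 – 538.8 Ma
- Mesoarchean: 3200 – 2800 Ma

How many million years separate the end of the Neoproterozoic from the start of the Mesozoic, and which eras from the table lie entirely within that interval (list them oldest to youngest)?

The Neoproterozoic closes at 538.8 Ma and the Mesozoic opens at 251.902 Ma, so the interval is 538.8 − 251.902 = 286.898 Myr.
An era fits inside if it starts at or after 538.8 Ma and ends at or before 251.902 Ma; oldest first that gives Paleozoic.

286.898 million years; Paleozoic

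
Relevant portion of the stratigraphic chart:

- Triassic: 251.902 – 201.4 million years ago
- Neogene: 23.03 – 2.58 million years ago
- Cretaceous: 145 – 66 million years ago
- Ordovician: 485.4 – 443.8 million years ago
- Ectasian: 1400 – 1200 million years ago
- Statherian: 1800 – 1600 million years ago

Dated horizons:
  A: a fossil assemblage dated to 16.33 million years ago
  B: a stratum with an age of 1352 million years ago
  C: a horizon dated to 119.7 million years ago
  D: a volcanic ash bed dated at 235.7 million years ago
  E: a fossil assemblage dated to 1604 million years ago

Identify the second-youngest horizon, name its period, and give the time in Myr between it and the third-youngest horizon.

Smaller Ma means younger, so youngest first: A 16.33 < C 119.7 < D 235.7 < B 1352 < E 1604.
Counting 2 along gives C (119.7 Ma); the excerpt puts that inside the Cretaceous, 145–66 Ma.
Next in line is D (235.7 Ma), and 235.7 − 119.7 = 116 Myr.

C, in the Cretaceous; 116 million years to D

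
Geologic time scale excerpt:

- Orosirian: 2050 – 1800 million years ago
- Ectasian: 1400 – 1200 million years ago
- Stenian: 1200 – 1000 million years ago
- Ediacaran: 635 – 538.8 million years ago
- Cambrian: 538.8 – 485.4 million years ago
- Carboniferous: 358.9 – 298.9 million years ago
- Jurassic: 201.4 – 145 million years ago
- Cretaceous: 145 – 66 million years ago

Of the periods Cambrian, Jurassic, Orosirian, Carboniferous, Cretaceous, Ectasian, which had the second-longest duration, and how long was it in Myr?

Ectasian, 200 million years

Start − end for each: Cambrian 538.8 − 485.4 = 53.4; Jurassic 201.4 − 145 = 56.4; Orosirian 2050 − 1800 = 250; Carboniferous 358.9 − 298.9 = 60; Cretaceous 145 − 66 = 79; Ectasian 1400 − 1200 = 200.
Ranking these from longest: Orosirian > Ectasian > Cretaceous > Carboniferous > Jurassic > Cambrian.
Position 2 in that ranking is Ectasian, which lasted 200 Myr.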